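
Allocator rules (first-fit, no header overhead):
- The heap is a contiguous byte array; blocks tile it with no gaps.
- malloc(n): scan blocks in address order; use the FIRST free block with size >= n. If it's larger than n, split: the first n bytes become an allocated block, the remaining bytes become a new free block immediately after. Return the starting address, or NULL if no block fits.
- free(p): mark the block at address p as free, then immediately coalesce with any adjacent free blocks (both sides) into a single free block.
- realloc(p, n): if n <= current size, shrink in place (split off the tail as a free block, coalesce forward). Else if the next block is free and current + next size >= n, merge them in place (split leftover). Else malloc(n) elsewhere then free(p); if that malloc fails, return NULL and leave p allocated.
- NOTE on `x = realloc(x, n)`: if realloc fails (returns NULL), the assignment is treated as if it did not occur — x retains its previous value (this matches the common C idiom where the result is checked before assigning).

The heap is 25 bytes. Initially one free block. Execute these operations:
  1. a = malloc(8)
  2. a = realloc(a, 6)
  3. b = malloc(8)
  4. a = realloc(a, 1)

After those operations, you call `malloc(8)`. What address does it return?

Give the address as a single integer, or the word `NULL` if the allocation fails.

Answer: 14

Derivation:
Op 1: a = malloc(8) -> a = 0; heap: [0-7 ALLOC][8-24 FREE]
Op 2: a = realloc(a, 6) -> a = 0; heap: [0-5 ALLOC][6-24 FREE]
Op 3: b = malloc(8) -> b = 6; heap: [0-5 ALLOC][6-13 ALLOC][14-24 FREE]
Op 4: a = realloc(a, 1) -> a = 0; heap: [0-0 ALLOC][1-5 FREE][6-13 ALLOC][14-24 FREE]
malloc(8): first-fit scan over [0-0 ALLOC][1-5 FREE][6-13 ALLOC][14-24 FREE] -> 14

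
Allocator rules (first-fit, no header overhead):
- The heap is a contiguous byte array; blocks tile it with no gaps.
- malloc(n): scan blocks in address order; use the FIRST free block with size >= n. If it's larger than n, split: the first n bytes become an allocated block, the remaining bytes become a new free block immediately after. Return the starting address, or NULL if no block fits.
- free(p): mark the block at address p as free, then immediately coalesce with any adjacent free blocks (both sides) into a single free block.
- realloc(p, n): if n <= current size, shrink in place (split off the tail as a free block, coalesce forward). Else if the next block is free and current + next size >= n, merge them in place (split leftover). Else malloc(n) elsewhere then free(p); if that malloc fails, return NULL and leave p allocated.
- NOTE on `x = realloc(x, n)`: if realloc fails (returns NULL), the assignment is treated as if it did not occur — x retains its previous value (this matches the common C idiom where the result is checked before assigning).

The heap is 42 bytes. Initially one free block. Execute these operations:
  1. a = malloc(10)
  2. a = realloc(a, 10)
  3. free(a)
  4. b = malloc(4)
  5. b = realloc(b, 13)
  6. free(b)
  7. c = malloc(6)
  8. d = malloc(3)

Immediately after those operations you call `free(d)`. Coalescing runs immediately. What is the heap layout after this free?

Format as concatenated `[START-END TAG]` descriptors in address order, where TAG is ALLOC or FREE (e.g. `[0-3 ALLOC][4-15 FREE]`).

Answer: [0-5 ALLOC][6-41 FREE]

Derivation:
Op 1: a = malloc(10) -> a = 0; heap: [0-9 ALLOC][10-41 FREE]
Op 2: a = realloc(a, 10) -> a = 0; heap: [0-9 ALLOC][10-41 FREE]
Op 3: free(a) -> (freed a); heap: [0-41 FREE]
Op 4: b = malloc(4) -> b = 0; heap: [0-3 ALLOC][4-41 FREE]
Op 5: b = realloc(b, 13) -> b = 0; heap: [0-12 ALLOC][13-41 FREE]
Op 6: free(b) -> (freed b); heap: [0-41 FREE]
Op 7: c = malloc(6) -> c = 0; heap: [0-5 ALLOC][6-41 FREE]
Op 8: d = malloc(3) -> d = 6; heap: [0-5 ALLOC][6-8 ALLOC][9-41 FREE]
free(d): d = 6 -> block [6-8 ALLOC]; mark free, coalesce with adjacent free neighbors -> [0-5 ALLOC][6-41 FREE]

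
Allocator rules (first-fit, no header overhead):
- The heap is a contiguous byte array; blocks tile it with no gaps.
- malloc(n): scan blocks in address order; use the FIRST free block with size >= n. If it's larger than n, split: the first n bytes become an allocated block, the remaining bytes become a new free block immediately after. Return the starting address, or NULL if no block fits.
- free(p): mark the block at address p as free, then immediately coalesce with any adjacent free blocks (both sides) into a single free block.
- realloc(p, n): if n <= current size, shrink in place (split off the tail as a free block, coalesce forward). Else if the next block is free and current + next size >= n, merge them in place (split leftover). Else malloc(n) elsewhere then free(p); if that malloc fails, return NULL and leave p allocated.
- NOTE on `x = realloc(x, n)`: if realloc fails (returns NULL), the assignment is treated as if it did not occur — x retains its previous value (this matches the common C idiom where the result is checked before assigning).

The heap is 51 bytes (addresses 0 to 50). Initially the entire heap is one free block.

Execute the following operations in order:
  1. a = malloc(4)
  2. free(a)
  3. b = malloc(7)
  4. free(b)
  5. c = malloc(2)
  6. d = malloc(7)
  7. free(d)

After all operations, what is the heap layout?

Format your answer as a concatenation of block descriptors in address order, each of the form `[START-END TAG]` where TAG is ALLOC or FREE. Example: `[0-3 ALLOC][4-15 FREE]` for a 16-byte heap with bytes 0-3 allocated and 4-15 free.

Op 1: a = malloc(4) -> a = 0; heap: [0-3 ALLOC][4-50 FREE]
Op 2: free(a) -> (freed a); heap: [0-50 FREE]
Op 3: b = malloc(7) -> b = 0; heap: [0-6 ALLOC][7-50 FREE]
Op 4: free(b) -> (freed b); heap: [0-50 FREE]
Op 5: c = malloc(2) -> c = 0; heap: [0-1 ALLOC][2-50 FREE]
Op 6: d = malloc(7) -> d = 2; heap: [0-1 ALLOC][2-8 ALLOC][9-50 FREE]
Op 7: free(d) -> (freed d); heap: [0-1 ALLOC][2-50 FREE]

Answer: [0-1 ALLOC][2-50 FREE]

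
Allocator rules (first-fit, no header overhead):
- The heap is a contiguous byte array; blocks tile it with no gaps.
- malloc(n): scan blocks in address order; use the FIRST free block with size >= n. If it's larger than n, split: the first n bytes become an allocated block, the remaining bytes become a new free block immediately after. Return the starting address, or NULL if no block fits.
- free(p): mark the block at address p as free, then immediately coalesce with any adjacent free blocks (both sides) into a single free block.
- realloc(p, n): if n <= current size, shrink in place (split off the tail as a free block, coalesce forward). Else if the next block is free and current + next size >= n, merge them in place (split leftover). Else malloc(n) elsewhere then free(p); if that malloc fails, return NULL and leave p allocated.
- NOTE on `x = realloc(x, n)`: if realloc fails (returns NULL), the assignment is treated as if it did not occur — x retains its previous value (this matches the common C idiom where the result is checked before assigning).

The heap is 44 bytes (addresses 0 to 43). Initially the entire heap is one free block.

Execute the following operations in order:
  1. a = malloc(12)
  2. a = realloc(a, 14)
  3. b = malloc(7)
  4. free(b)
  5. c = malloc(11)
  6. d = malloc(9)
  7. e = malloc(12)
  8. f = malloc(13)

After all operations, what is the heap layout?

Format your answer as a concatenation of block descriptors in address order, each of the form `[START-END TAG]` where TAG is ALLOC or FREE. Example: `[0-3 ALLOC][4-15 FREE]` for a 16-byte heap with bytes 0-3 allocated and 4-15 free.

Op 1: a = malloc(12) -> a = 0; heap: [0-11 ALLOC][12-43 FREE]
Op 2: a = realloc(a, 14) -> a = 0; heap: [0-13 ALLOC][14-43 FREE]
Op 3: b = malloc(7) -> b = 14; heap: [0-13 ALLOC][14-20 ALLOC][21-43 FREE]
Op 4: free(b) -> (freed b); heap: [0-13 ALLOC][14-43 FREE]
Op 5: c = malloc(11) -> c = 14; heap: [0-13 ALLOC][14-24 ALLOC][25-43 FREE]
Op 6: d = malloc(9) -> d = 25; heap: [0-13 ALLOC][14-24 ALLOC][25-33 ALLOC][34-43 FREE]
Op 7: e = malloc(12) -> e = NULL; heap: [0-13 ALLOC][14-24 ALLOC][25-33 ALLOC][34-43 FREE]
Op 8: f = malloc(13) -> f = NULL; heap: [0-13 ALLOC][14-24 ALLOC][25-33 ALLOC][34-43 FREE]

Answer: [0-13 ALLOC][14-24 ALLOC][25-33 ALLOC][34-43 FREE]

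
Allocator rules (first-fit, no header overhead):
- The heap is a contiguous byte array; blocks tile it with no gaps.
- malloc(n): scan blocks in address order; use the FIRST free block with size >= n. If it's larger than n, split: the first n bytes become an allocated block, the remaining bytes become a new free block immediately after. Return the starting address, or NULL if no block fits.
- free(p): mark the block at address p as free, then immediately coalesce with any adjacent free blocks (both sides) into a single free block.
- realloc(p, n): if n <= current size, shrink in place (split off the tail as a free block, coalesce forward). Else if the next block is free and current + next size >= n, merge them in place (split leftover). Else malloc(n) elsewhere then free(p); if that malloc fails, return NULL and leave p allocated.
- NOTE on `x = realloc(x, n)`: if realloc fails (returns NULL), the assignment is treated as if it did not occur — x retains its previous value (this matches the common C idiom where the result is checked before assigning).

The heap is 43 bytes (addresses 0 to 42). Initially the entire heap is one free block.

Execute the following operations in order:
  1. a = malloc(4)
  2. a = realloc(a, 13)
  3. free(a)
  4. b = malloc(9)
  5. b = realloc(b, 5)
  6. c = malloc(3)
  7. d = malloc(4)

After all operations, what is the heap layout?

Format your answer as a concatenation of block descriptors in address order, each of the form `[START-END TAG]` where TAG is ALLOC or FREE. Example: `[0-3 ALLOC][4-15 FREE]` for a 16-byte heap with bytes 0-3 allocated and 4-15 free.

Answer: [0-4 ALLOC][5-7 ALLOC][8-11 ALLOC][12-42 FREE]

Derivation:
Op 1: a = malloc(4) -> a = 0; heap: [0-3 ALLOC][4-42 FREE]
Op 2: a = realloc(a, 13) -> a = 0; heap: [0-12 ALLOC][13-42 FREE]
Op 3: free(a) -> (freed a); heap: [0-42 FREE]
Op 4: b = malloc(9) -> b = 0; heap: [0-8 ALLOC][9-42 FREE]
Op 5: b = realloc(b, 5) -> b = 0; heap: [0-4 ALLOC][5-42 FREE]
Op 6: c = malloc(3) -> c = 5; heap: [0-4 ALLOC][5-7 ALLOC][8-42 FREE]
Op 7: d = malloc(4) -> d = 8; heap: [0-4 ALLOC][5-7 ALLOC][8-11 ALLOC][12-42 FREE]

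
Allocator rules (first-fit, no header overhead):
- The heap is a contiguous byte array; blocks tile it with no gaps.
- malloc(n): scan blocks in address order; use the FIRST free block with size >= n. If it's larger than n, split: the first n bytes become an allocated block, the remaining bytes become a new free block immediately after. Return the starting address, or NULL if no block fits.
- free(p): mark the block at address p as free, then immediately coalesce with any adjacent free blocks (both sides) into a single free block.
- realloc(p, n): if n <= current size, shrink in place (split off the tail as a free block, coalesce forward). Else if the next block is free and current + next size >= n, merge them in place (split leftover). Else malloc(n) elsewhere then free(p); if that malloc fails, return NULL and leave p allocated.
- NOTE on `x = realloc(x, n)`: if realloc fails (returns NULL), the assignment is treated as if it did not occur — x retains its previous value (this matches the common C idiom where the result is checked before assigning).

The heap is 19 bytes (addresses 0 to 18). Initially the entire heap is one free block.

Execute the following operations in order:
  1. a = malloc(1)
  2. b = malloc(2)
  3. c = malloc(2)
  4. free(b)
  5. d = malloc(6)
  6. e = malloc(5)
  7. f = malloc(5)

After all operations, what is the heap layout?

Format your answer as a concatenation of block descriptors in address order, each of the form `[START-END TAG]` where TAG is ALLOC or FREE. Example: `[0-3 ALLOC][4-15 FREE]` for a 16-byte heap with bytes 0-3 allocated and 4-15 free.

Answer: [0-0 ALLOC][1-2 FREE][3-4 ALLOC][5-10 ALLOC][11-15 ALLOC][16-18 FREE]

Derivation:
Op 1: a = malloc(1) -> a = 0; heap: [0-0 ALLOC][1-18 FREE]
Op 2: b = malloc(2) -> b = 1; heap: [0-0 ALLOC][1-2 ALLOC][3-18 FREE]
Op 3: c = malloc(2) -> c = 3; heap: [0-0 ALLOC][1-2 ALLOC][3-4 ALLOC][5-18 FREE]
Op 4: free(b) -> (freed b); heap: [0-0 ALLOC][1-2 FREE][3-4 ALLOC][5-18 FREE]
Op 5: d = malloc(6) -> d = 5; heap: [0-0 ALLOC][1-2 FREE][3-4 ALLOC][5-10 ALLOC][11-18 FREE]
Op 6: e = malloc(5) -> e = 11; heap: [0-0 ALLOC][1-2 FREE][3-4 ALLOC][5-10 ALLOC][11-15 ALLOC][16-18 FREE]
Op 7: f = malloc(5) -> f = NULL; heap: [0-0 ALLOC][1-2 FREE][3-4 ALLOC][5-10 ALLOC][11-15 ALLOC][16-18 FREE]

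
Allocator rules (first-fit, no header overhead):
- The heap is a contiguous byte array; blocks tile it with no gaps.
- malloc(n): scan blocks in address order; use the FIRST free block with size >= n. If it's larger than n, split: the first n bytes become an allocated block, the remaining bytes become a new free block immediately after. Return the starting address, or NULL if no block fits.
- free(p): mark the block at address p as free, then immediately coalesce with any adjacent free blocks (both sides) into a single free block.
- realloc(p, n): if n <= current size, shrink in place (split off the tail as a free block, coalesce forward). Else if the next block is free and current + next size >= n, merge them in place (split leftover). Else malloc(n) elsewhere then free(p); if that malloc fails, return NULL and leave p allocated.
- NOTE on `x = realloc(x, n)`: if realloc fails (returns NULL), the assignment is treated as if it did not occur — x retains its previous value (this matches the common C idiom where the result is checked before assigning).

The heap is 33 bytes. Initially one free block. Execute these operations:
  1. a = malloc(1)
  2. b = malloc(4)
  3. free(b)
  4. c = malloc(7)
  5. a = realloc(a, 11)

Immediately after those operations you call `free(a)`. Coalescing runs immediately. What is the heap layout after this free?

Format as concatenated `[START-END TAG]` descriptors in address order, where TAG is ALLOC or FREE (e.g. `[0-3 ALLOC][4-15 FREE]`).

Op 1: a = malloc(1) -> a = 0; heap: [0-0 ALLOC][1-32 FREE]
Op 2: b = malloc(4) -> b = 1; heap: [0-0 ALLOC][1-4 ALLOC][5-32 FREE]
Op 3: free(b) -> (freed b); heap: [0-0 ALLOC][1-32 FREE]
Op 4: c = malloc(7) -> c = 1; heap: [0-0 ALLOC][1-7 ALLOC][8-32 FREE]
Op 5: a = realloc(a, 11) -> a = 8; heap: [0-0 FREE][1-7 ALLOC][8-18 ALLOC][19-32 FREE]
free(a): a = 8 -> block [8-18 ALLOC]; mark free, coalesce with adjacent free neighbors -> [0-0 FREE][1-7 ALLOC][8-32 FREE]

Answer: [0-0 FREE][1-7 ALLOC][8-32 FREE]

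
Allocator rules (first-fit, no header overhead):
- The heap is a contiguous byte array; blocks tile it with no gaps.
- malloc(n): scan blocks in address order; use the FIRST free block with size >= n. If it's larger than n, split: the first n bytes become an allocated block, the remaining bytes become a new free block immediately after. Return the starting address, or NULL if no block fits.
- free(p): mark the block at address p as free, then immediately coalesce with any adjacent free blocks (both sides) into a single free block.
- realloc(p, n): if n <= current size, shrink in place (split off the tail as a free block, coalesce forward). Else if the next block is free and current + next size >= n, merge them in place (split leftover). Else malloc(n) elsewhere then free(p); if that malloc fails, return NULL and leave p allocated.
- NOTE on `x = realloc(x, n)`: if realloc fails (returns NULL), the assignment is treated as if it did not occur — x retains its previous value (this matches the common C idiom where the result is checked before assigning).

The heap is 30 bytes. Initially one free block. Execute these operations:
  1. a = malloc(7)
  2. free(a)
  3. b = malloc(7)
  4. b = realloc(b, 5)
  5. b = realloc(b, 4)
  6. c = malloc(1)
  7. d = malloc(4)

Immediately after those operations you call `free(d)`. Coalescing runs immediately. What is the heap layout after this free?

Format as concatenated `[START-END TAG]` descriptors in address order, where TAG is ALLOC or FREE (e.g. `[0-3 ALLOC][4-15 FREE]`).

Op 1: a = malloc(7) -> a = 0; heap: [0-6 ALLOC][7-29 FREE]
Op 2: free(a) -> (freed a); heap: [0-29 FREE]
Op 3: b = malloc(7) -> b = 0; heap: [0-6 ALLOC][7-29 FREE]
Op 4: b = realloc(b, 5) -> b = 0; heap: [0-4 ALLOC][5-29 FREE]
Op 5: b = realloc(b, 4) -> b = 0; heap: [0-3 ALLOC][4-29 FREE]
Op 6: c = malloc(1) -> c = 4; heap: [0-3 ALLOC][4-4 ALLOC][5-29 FREE]
Op 7: d = malloc(4) -> d = 5; heap: [0-3 ALLOC][4-4 ALLOC][5-8 ALLOC][9-29 FREE]
free(d): d = 5 -> block [5-8 ALLOC]; mark free, coalesce with adjacent free neighbors -> [0-3 ALLOC][4-4 ALLOC][5-29 FREE]

Answer: [0-3 ALLOC][4-4 ALLOC][5-29 FREE]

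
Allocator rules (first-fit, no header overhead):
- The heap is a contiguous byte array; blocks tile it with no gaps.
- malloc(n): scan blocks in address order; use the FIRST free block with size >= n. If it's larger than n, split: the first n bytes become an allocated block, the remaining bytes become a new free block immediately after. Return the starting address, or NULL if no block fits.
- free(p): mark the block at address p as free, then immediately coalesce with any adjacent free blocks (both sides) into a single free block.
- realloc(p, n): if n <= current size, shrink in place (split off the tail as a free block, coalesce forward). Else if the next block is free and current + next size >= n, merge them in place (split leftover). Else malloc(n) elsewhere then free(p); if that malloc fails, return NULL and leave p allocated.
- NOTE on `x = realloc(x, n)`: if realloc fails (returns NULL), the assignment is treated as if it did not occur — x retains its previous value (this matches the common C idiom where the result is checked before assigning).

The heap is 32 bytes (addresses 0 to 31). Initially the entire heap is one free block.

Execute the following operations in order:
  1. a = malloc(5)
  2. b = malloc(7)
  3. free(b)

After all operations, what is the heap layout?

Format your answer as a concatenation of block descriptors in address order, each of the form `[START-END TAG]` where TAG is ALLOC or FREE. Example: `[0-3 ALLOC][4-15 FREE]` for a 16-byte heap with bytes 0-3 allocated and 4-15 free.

Answer: [0-4 ALLOC][5-31 FREE]

Derivation:
Op 1: a = malloc(5) -> a = 0; heap: [0-4 ALLOC][5-31 FREE]
Op 2: b = malloc(7) -> b = 5; heap: [0-4 ALLOC][5-11 ALLOC][12-31 FREE]
Op 3: free(b) -> (freed b); heap: [0-4 ALLOC][5-31 FREE]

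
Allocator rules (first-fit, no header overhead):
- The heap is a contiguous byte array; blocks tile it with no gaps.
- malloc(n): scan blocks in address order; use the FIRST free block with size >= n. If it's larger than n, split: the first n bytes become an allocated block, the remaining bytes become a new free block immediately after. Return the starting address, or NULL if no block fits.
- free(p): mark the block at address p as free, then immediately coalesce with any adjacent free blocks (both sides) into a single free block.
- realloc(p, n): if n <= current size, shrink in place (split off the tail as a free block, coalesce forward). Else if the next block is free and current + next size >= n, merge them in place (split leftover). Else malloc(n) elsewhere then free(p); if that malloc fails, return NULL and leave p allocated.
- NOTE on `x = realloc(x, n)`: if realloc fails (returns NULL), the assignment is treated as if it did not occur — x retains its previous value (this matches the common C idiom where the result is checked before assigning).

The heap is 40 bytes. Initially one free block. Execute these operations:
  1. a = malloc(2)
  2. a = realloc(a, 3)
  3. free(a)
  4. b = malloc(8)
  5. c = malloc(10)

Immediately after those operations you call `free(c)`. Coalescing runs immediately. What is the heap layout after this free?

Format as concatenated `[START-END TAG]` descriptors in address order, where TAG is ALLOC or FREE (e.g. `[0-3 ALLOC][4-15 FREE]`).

Answer: [0-7 ALLOC][8-39 FREE]

Derivation:
Op 1: a = malloc(2) -> a = 0; heap: [0-1 ALLOC][2-39 FREE]
Op 2: a = realloc(a, 3) -> a = 0; heap: [0-2 ALLOC][3-39 FREE]
Op 3: free(a) -> (freed a); heap: [0-39 FREE]
Op 4: b = malloc(8) -> b = 0; heap: [0-7 ALLOC][8-39 FREE]
Op 5: c = malloc(10) -> c = 8; heap: [0-7 ALLOC][8-17 ALLOC][18-39 FREE]
free(c): c = 8 -> block [8-17 ALLOC]; mark free, coalesce with adjacent free neighbors -> [0-7 ALLOC][8-39 FREE]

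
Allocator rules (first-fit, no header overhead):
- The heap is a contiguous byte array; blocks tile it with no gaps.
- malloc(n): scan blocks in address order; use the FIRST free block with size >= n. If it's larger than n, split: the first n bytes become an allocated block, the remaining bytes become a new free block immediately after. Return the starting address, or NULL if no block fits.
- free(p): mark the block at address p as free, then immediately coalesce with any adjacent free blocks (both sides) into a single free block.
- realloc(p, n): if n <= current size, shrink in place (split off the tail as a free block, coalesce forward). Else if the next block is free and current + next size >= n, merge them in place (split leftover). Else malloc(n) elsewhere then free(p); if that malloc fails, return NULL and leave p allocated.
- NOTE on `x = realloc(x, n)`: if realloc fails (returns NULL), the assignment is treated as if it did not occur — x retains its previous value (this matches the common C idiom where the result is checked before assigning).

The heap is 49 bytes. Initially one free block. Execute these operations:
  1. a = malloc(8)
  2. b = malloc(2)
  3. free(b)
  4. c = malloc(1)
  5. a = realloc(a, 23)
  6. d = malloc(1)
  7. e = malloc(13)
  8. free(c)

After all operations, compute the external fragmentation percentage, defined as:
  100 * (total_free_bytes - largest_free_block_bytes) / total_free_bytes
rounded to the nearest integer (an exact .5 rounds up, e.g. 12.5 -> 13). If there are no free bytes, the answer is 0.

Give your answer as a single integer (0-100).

Op 1: a = malloc(8) -> a = 0; heap: [0-7 ALLOC][8-48 FREE]
Op 2: b = malloc(2) -> b = 8; heap: [0-7 ALLOC][8-9 ALLOC][10-48 FREE]
Op 3: free(b) -> (freed b); heap: [0-7 ALLOC][8-48 FREE]
Op 4: c = malloc(1) -> c = 8; heap: [0-7 ALLOC][8-8 ALLOC][9-48 FREE]
Op 5: a = realloc(a, 23) -> a = 9; heap: [0-7 FREE][8-8 ALLOC][9-31 ALLOC][32-48 FREE]
Op 6: d = malloc(1) -> d = 0; heap: [0-0 ALLOC][1-7 FREE][8-8 ALLOC][9-31 ALLOC][32-48 FREE]
Op 7: e = malloc(13) -> e = 32; heap: [0-0 ALLOC][1-7 FREE][8-8 ALLOC][9-31 ALLOC][32-44 ALLOC][45-48 FREE]
Op 8: free(c) -> (freed c); heap: [0-0 ALLOC][1-8 FREE][9-31 ALLOC][32-44 ALLOC][45-48 FREE]
Free blocks: [8 4] total_free=12 largest=8 -> 100*(12-8)/12 = 400/12 ≈ 33.333 -> rounds to 33

Answer: 33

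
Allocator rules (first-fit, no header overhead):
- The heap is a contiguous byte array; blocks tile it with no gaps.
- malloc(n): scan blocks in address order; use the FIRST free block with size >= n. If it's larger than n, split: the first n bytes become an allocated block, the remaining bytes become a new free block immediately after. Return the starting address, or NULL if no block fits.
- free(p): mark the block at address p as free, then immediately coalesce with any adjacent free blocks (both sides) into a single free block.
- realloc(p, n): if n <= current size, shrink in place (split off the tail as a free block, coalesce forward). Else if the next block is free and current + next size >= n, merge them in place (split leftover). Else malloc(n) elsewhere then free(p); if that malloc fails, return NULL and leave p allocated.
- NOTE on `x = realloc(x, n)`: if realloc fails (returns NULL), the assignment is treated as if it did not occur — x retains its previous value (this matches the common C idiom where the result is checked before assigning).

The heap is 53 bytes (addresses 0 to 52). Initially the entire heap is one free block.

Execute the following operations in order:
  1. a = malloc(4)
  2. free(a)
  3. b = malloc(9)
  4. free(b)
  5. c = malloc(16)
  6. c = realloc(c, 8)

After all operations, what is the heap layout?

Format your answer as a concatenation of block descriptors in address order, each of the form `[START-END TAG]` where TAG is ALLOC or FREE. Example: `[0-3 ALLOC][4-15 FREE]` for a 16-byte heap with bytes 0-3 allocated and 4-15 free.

Op 1: a = malloc(4) -> a = 0; heap: [0-3 ALLOC][4-52 FREE]
Op 2: free(a) -> (freed a); heap: [0-52 FREE]
Op 3: b = malloc(9) -> b = 0; heap: [0-8 ALLOC][9-52 FREE]
Op 4: free(b) -> (freed b); heap: [0-52 FREE]
Op 5: c = malloc(16) -> c = 0; heap: [0-15 ALLOC][16-52 FREE]
Op 6: c = realloc(c, 8) -> c = 0; heap: [0-7 ALLOC][8-52 FREE]

Answer: [0-7 ALLOC][8-52 FREE]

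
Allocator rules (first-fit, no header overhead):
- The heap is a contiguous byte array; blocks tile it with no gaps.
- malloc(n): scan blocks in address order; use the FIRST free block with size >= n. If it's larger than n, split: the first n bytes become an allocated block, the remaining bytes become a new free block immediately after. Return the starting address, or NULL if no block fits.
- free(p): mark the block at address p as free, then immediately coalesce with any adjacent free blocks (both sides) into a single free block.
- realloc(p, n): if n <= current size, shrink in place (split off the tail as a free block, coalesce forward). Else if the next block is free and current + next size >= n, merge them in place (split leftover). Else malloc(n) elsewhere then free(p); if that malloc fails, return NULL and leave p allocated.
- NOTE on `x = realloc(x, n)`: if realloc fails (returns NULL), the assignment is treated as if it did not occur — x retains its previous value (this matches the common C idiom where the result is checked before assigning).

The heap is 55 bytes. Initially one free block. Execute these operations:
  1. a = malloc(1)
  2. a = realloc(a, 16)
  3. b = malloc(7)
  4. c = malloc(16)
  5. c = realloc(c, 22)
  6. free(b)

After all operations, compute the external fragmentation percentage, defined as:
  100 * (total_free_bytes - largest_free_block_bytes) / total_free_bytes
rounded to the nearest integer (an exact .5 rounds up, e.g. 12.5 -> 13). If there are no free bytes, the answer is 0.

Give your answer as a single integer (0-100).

Answer: 41

Derivation:
Op 1: a = malloc(1) -> a = 0; heap: [0-0 ALLOC][1-54 FREE]
Op 2: a = realloc(a, 16) -> a = 0; heap: [0-15 ALLOC][16-54 FREE]
Op 3: b = malloc(7) -> b = 16; heap: [0-15 ALLOC][16-22 ALLOC][23-54 FREE]
Op 4: c = malloc(16) -> c = 23; heap: [0-15 ALLOC][16-22 ALLOC][23-38 ALLOC][39-54 FREE]
Op 5: c = realloc(c, 22) -> c = 23; heap: [0-15 ALLOC][16-22 ALLOC][23-44 ALLOC][45-54 FREE]
Op 6: free(b) -> (freed b); heap: [0-15 ALLOC][16-22 FREE][23-44 ALLOC][45-54 FREE]
Free blocks: [7 10] total_free=17 largest=10 -> 100*(17-10)/17 = 700/17 ≈ 41.176 -> rounds to 41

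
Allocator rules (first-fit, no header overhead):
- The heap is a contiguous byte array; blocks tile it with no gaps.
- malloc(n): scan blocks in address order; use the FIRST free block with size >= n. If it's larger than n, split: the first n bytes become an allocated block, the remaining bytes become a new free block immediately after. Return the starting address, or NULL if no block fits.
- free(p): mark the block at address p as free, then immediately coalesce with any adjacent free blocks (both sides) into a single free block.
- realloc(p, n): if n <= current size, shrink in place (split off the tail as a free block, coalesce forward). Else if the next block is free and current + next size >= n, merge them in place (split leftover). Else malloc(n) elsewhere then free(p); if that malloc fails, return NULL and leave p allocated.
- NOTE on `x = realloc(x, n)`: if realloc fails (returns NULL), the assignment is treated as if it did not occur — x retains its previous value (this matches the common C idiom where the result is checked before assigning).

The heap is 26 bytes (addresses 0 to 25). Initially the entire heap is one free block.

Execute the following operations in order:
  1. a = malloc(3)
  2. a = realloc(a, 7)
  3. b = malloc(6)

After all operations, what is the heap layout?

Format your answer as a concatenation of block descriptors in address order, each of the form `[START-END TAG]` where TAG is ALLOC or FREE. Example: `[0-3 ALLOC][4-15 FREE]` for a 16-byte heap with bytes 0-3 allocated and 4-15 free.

Answer: [0-6 ALLOC][7-12 ALLOC][13-25 FREE]

Derivation:
Op 1: a = malloc(3) -> a = 0; heap: [0-2 ALLOC][3-25 FREE]
Op 2: a = realloc(a, 7) -> a = 0; heap: [0-6 ALLOC][7-25 FREE]
Op 3: b = malloc(6) -> b = 7; heap: [0-6 ALLOC][7-12 ALLOC][13-25 FREE]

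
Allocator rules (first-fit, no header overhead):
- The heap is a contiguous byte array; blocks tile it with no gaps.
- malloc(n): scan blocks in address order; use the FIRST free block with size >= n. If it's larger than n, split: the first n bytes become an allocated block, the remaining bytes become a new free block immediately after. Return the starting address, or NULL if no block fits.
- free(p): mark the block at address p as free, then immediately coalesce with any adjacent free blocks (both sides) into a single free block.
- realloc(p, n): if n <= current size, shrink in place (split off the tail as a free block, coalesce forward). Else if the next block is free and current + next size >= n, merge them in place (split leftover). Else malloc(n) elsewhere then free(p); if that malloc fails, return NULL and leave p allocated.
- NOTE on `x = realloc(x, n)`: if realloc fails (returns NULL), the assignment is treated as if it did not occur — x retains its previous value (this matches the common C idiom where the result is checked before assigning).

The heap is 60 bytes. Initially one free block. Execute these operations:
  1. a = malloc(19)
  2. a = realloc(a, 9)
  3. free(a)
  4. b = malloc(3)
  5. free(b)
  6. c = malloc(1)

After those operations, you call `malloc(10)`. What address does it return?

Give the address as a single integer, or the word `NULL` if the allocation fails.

Answer: 1

Derivation:
Op 1: a = malloc(19) -> a = 0; heap: [0-18 ALLOC][19-59 FREE]
Op 2: a = realloc(a, 9) -> a = 0; heap: [0-8 ALLOC][9-59 FREE]
Op 3: free(a) -> (freed a); heap: [0-59 FREE]
Op 4: b = malloc(3) -> b = 0; heap: [0-2 ALLOC][3-59 FREE]
Op 5: free(b) -> (freed b); heap: [0-59 FREE]
Op 6: c = malloc(1) -> c = 0; heap: [0-0 ALLOC][1-59 FREE]
malloc(10): first-fit scan over [0-0 ALLOC][1-59 FREE] -> 1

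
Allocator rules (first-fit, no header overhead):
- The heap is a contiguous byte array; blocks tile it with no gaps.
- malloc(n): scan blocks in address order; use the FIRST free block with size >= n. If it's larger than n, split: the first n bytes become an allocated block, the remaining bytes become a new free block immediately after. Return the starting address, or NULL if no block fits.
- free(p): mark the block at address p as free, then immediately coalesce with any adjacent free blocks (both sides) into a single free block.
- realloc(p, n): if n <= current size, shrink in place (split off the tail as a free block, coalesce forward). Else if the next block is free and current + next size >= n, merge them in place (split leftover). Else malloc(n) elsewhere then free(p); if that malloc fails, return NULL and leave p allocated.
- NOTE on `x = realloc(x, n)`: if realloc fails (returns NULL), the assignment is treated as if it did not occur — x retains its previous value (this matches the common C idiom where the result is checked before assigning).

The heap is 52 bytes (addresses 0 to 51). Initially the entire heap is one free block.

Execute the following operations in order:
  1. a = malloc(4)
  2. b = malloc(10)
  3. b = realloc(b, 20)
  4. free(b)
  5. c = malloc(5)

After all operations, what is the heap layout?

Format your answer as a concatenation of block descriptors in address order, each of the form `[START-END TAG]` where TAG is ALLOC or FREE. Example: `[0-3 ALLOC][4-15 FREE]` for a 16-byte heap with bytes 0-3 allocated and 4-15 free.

Answer: [0-3 ALLOC][4-8 ALLOC][9-51 FREE]

Derivation:
Op 1: a = malloc(4) -> a = 0; heap: [0-3 ALLOC][4-51 FREE]
Op 2: b = malloc(10) -> b = 4; heap: [0-3 ALLOC][4-13 ALLOC][14-51 FREE]
Op 3: b = realloc(b, 20) -> b = 4; heap: [0-3 ALLOC][4-23 ALLOC][24-51 FREE]
Op 4: free(b) -> (freed b); heap: [0-3 ALLOC][4-51 FREE]
Op 5: c = malloc(5) -> c = 4; heap: [0-3 ALLOC][4-8 ALLOC][9-51 FREE]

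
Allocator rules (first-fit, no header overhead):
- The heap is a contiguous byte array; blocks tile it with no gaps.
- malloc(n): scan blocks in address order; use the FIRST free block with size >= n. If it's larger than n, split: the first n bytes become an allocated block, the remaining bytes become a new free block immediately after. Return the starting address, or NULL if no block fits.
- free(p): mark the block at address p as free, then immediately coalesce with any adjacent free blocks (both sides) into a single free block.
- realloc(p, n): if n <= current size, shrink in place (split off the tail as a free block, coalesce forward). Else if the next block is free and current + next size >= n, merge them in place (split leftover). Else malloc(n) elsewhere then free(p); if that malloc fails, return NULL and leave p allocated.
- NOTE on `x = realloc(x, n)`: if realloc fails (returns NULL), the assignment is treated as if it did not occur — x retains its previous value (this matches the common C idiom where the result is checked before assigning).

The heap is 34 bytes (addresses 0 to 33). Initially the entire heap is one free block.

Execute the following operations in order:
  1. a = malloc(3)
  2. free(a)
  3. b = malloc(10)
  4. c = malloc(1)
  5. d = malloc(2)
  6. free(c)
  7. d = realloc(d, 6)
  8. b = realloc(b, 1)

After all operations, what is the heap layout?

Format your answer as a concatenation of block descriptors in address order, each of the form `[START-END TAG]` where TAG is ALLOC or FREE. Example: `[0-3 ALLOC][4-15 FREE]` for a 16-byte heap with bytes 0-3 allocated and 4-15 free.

Answer: [0-0 ALLOC][1-10 FREE][11-16 ALLOC][17-33 FREE]

Derivation:
Op 1: a = malloc(3) -> a = 0; heap: [0-2 ALLOC][3-33 FREE]
Op 2: free(a) -> (freed a); heap: [0-33 FREE]
Op 3: b = malloc(10) -> b = 0; heap: [0-9 ALLOC][10-33 FREE]
Op 4: c = malloc(1) -> c = 10; heap: [0-9 ALLOC][10-10 ALLOC][11-33 FREE]
Op 5: d = malloc(2) -> d = 11; heap: [0-9 ALLOC][10-10 ALLOC][11-12 ALLOC][13-33 FREE]
Op 6: free(c) -> (freed c); heap: [0-9 ALLOC][10-10 FREE][11-12 ALLOC][13-33 FREE]
Op 7: d = realloc(d, 6) -> d = 11; heap: [0-9 ALLOC][10-10 FREE][11-16 ALLOC][17-33 FREE]
Op 8: b = realloc(b, 1) -> b = 0; heap: [0-0 ALLOC][1-10 FREE][11-16 ALLOC][17-33 FREE]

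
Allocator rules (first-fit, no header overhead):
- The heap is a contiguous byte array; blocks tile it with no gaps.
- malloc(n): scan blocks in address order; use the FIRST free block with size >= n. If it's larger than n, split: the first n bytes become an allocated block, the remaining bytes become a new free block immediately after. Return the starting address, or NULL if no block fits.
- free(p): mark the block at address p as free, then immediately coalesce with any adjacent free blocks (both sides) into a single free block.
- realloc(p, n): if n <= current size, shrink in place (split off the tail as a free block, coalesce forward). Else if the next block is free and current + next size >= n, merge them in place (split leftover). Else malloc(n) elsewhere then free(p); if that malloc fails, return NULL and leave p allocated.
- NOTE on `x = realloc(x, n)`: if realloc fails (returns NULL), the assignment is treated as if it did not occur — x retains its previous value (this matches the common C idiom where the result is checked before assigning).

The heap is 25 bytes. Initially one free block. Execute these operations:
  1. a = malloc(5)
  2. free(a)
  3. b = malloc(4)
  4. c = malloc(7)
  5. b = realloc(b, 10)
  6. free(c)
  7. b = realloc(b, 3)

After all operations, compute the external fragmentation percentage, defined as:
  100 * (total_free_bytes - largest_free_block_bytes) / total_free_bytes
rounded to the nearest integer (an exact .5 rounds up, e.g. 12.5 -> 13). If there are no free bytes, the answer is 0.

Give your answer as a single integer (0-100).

Answer: 50

Derivation:
Op 1: a = malloc(5) -> a = 0; heap: [0-4 ALLOC][5-24 FREE]
Op 2: free(a) -> (freed a); heap: [0-24 FREE]
Op 3: b = malloc(4) -> b = 0; heap: [0-3 ALLOC][4-24 FREE]
Op 4: c = malloc(7) -> c = 4; heap: [0-3 ALLOC][4-10 ALLOC][11-24 FREE]
Op 5: b = realloc(b, 10) -> b = 11; heap: [0-3 FREE][4-10 ALLOC][11-20 ALLOC][21-24 FREE]
Op 6: free(c) -> (freed c); heap: [0-10 FREE][11-20 ALLOC][21-24 FREE]
Op 7: b = realloc(b, 3) -> b = 11; heap: [0-10 FREE][11-13 ALLOC][14-24 FREE]
Free blocks: [11 11] total_free=22 largest=11 -> 100*(22-11)/22 = 1100/22 = 50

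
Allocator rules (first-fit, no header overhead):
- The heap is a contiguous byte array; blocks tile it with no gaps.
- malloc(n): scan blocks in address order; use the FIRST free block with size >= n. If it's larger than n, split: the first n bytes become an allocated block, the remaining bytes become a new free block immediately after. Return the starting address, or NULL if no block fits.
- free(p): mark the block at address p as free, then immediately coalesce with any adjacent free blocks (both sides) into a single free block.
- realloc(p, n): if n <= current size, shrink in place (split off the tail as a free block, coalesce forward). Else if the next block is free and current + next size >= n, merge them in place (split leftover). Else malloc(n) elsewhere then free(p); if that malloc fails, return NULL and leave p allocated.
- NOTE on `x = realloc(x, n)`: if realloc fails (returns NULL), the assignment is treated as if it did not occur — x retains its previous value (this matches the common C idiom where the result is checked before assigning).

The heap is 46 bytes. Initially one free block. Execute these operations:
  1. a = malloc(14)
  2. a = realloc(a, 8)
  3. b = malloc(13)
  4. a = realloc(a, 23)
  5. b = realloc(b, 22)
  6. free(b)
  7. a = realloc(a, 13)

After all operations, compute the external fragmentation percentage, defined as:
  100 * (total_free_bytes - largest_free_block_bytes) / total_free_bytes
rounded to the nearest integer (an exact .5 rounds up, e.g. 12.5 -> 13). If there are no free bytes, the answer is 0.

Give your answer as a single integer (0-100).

Op 1: a = malloc(14) -> a = 0; heap: [0-13 ALLOC][14-45 FREE]
Op 2: a = realloc(a, 8) -> a = 0; heap: [0-7 ALLOC][8-45 FREE]
Op 3: b = malloc(13) -> b = 8; heap: [0-7 ALLOC][8-20 ALLOC][21-45 FREE]
Op 4: a = realloc(a, 23) -> a = 21; heap: [0-7 FREE][8-20 ALLOC][21-43 ALLOC][44-45 FREE]
Op 5: b = realloc(b, 22) -> NULL (b unchanged); heap: [0-7 FREE][8-20 ALLOC][21-43 ALLOC][44-45 FREE]
Op 6: free(b) -> (freed b); heap: [0-20 FREE][21-43 ALLOC][44-45 FREE]
Op 7: a = realloc(a, 13) -> a = 21; heap: [0-20 FREE][21-33 ALLOC][34-45 FREE]
Free blocks: [21 12] total_free=33 largest=21 -> 100*(33-21)/33 = 1200/33 ≈ 36.364 -> rounds to 36

Answer: 36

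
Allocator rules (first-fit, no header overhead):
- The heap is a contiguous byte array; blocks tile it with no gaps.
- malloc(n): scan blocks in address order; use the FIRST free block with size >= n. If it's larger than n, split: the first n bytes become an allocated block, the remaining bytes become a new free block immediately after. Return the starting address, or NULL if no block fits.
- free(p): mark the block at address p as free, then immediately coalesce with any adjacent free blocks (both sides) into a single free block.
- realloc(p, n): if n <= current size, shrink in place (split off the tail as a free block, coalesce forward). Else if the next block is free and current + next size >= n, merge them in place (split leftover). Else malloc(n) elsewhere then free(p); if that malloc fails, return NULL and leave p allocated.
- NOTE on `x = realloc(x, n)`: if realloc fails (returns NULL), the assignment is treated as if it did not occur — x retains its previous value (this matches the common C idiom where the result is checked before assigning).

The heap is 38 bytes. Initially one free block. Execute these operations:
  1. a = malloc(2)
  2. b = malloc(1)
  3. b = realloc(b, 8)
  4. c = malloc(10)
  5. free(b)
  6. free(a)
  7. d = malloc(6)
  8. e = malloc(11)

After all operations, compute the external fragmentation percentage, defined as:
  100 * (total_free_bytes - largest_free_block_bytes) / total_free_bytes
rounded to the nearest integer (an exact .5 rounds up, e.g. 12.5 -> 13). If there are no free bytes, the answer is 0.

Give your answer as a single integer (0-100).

Answer: 36

Derivation:
Op 1: a = malloc(2) -> a = 0; heap: [0-1 ALLOC][2-37 FREE]
Op 2: b = malloc(1) -> b = 2; heap: [0-1 ALLOC][2-2 ALLOC][3-37 FREE]
Op 3: b = realloc(b, 8) -> b = 2; heap: [0-1 ALLOC][2-9 ALLOC][10-37 FREE]
Op 4: c = malloc(10) -> c = 10; heap: [0-1 ALLOC][2-9 ALLOC][10-19 ALLOC][20-37 FREE]
Op 5: free(b) -> (freed b); heap: [0-1 ALLOC][2-9 FREE][10-19 ALLOC][20-37 FREE]
Op 6: free(a) -> (freed a); heap: [0-9 FREE][10-19 ALLOC][20-37 FREE]
Op 7: d = malloc(6) -> d = 0; heap: [0-5 ALLOC][6-9 FREE][10-19 ALLOC][20-37 FREE]
Op 8: e = malloc(11) -> e = 20; heap: [0-5 ALLOC][6-9 FREE][10-19 ALLOC][20-30 ALLOC][31-37 FREE]
Free blocks: [4 7] total_free=11 largest=7 -> 100*(11-7)/11 = 400/11 ≈ 36.364 -> rounds to 36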